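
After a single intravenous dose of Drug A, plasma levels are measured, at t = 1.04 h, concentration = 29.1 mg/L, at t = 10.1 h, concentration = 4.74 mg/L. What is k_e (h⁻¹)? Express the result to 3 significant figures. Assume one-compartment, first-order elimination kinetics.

k = ln(C₁/C₂) / (t₂ − t₁) = ln(29.1/4.74) / (10.1 − 1.04)
  = 1.815 / 9.060 = 0.2003 h⁻¹

0.200 h⁻¹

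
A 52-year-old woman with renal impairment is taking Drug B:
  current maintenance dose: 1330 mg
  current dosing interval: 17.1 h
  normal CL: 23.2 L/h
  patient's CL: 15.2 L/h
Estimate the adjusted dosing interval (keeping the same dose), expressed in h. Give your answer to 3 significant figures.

26.1 h

To keep the same average steady-state level, dosing rate must scale with clearance.
CL ratio = 15.2 / 23.2 = 0.6552
New interval (same dose) = 17.1 / 0.6552 = 26.10 h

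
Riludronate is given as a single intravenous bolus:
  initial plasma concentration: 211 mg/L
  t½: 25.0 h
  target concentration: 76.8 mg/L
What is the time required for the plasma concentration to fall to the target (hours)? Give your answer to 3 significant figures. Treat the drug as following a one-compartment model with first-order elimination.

36.5 h

k = ln2 / t½ = 0.693147 / 25.0 = 0.02773 h⁻¹
t = ln(C₀ / C) / k = ln(211.0 / 76.8) / 0.02773
  = ln(2.747) / 0.02773 = 1.011 / 0.02773 = 36.46 h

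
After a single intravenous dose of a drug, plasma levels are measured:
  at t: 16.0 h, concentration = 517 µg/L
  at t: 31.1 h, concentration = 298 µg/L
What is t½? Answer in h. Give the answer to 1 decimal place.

k = ln(C₁/C₂) / (t₂ − t₁) = ln(517/298) / (31.1 − 16.0)
  = 0.5509 / 15.10 = 0.03648 h⁻¹
t½ = ln2 / k = 0.693147 / 0.03648 = 19.00 h

19.0 h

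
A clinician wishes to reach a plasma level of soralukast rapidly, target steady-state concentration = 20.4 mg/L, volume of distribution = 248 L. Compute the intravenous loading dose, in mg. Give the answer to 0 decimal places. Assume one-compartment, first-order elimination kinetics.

LD = Css × Vd = 20.4 × 248 = 5059 mg

5059 mg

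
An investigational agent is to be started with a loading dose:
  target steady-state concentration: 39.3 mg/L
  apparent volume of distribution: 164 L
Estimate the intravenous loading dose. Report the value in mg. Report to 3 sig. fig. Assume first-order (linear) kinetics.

LD = Css × Vd = 39.3 × 164 = 6445 mg

6450 mg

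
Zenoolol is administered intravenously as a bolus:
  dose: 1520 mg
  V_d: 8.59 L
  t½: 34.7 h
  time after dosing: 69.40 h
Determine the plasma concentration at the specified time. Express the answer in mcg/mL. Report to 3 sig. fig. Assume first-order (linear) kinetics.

44.2 mcg/mL

C₀ = Dose / Vd = 1520 / 8.59 = 176.9 mg/L
k = ln2 / t½ = 0.693147 / 34.7 = 0.01998 h⁻¹
t / t½ = 69.40 / 34.7 = 2 half-lives
C = C₀ × (1/2)^2 = 176.9 × 0.2500 = 44.23 mg/L
(44.23 mg/L = 44.23 mcg/mL)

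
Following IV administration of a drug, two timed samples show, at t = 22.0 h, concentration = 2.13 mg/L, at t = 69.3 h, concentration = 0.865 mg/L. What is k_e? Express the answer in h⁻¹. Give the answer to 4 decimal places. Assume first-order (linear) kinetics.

0.0191 h⁻¹

k = ln(C₁/C₂) / (t₂ − t₁) = ln(2.13/0.865) / (69.3 − 22.0)
  = 0.9011 / 47.30 = 0.01905 h⁻¹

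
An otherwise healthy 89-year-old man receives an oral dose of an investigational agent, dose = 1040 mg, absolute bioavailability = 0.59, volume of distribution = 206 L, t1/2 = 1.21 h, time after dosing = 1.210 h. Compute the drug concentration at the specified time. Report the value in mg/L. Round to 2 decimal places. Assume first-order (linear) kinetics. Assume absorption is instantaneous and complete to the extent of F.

Amount reaching circulation = F × Dose = 0.59 × 1040 = 613.6 mg
C₀ = F·Dose / Vd = 613.6 / 206 = 2.979 mg/L
k = ln2 / t½ = 0.693147 / 1.21 = 0.5728 h⁻¹
t / t½ = 1.210 / 1.21 = 1 half-lives
C = C₀ × (1/2)^1 = 2.979 × 0.5000 = 1.490 mg/L

1.49 mg/L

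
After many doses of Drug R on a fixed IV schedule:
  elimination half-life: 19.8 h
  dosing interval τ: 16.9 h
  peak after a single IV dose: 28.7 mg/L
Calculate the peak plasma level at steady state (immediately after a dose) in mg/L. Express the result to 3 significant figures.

k = ln2 / t½ = 0.693147 / 19.8 = 0.03501 h⁻¹
e^(−kτ) = e^(−0.03501 × 16.9) = 0.5534
Accumulation ratio R = 1 / (1 − e^(−kτ)) = 1 / (1 − 0.5534) = 2.239
Steady-state peak = C₀ × R = 28.7 × 2.239 = 64.26 mg/L

64.3 mg/L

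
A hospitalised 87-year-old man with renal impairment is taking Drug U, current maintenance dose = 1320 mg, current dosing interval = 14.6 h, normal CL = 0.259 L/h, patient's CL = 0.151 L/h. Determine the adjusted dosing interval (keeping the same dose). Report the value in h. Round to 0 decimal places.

25 h

To keep the same average steady-state level, dosing rate must scale with clearance.
CL ratio = 0.151 / 0.259 = 0.5830
New interval (same dose) = 14.6 / 0.5830 = 25.04 h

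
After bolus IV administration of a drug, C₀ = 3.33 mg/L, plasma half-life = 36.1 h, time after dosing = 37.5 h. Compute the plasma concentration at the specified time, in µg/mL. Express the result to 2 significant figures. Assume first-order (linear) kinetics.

k = ln2 / t½ = 0.693147 / 36.1 = 0.01920 h⁻¹
C = C₀ · e^(−k·t) = 3.330 × e^(−0.01920 × 37.5)
  = 3.330 × 0.4868 = 1.621 mg/L
(1.621 mg/L = 1.621 µg/mL)

1.6 µg/mL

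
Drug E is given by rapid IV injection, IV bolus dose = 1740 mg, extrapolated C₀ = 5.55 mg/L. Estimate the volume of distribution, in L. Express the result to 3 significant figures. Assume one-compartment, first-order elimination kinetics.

Vd = Dose / C₀ = 1740 / 5.55 = 313.5 L

314 L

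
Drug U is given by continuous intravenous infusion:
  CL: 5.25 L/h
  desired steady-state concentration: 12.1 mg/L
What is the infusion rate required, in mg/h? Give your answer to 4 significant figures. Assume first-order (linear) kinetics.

63.53 mg/h

At steady state, infusion rate R₀ = Css × CL = 12.1 × 5.250 = 63.53 mg/h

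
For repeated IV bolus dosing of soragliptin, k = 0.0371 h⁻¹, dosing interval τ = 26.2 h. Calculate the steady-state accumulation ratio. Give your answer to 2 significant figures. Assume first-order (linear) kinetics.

e^(−kτ) = e^(−0.03710 × 26.2) = 0.3783
Accumulation ratio R = 1 / (1 − e^(−kτ)) = 1 / (1 − 0.3783) = 1.608

1.6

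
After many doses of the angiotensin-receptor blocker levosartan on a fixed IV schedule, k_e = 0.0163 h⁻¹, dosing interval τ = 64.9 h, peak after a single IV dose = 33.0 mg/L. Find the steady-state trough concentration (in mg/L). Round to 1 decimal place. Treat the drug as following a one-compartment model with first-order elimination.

e^(−kτ) = e^(−0.01630 × 64.9) = 0.3472
Accumulation ratio R = 1 / (1 − e^(−kτ)) = 1 / (1 − 0.3472) = 1.532
Steady-state trough = C₀ × R × e^(−kτ) = 33.0 × 1.532 × 0.3472 = 17.55 mg/L

17.6 mg/L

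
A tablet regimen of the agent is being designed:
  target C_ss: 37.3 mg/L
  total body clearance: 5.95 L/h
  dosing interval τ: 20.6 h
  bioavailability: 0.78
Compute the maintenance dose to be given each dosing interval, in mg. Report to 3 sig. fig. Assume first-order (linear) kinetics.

5860 mg

At steady state, F × (Dose/τ) = Css × CL.
Dose = Css × CL × τ / F = 37.3 × 5.950 × 20.6 / 0.78 = 5861 mg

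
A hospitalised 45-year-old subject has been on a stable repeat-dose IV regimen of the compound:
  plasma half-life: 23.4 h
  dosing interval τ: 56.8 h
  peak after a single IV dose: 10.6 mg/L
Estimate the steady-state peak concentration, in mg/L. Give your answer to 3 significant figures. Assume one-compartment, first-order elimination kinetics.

k = ln2 / t½ = 0.693147 / 23.4 = 0.02962 h⁻¹
e^(−kτ) = e^(−0.02962 × 56.8) = 0.1859
Accumulation ratio R = 1 / (1 − e^(−kτ)) = 1 / (1 − 0.1859) = 1.228
Steady-state peak = C₀ × R = 10.6 × 1.228 = 13.02 mg/L

13.0 mg/L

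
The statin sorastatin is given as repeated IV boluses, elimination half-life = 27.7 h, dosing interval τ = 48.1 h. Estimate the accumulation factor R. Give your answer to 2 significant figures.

k = ln2 / t½ = 0.693147 / 27.7 = 0.02502 h⁻¹
e^(−kτ) = e^(−0.02502 × 48.1) = 0.3002
Accumulation ratio R = 1 / (1 − e^(−kτ)) = 1 / (1 − 0.3002) = 1.429

1.4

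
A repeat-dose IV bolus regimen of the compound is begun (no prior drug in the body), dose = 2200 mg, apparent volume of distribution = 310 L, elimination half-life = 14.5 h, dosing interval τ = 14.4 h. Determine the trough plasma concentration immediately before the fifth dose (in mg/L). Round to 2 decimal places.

6.71 mg/L

C₀ per dose = Dose / Vd = 2200 / 310 = 7.097 mg/L
k = ln2 / t½ = 0.693147 / 14.5 = 0.04780 h⁻¹
Fraction remaining after one interval: r = e^(−kτ) = e^(−0.04780 × 14.4) = 0.5024
Before dose 5, 4 doses have been given (aged 1τ, 2τ, 3τ, 4τ).
C_trough = C₀ × (r + r² + … + r^4) = C₀ × r(1−r^4)/(1−r)
        = 7.097 × 0.5024 × (1 − 0.06371) / (1 − 0.5024) = 6.709 mg/L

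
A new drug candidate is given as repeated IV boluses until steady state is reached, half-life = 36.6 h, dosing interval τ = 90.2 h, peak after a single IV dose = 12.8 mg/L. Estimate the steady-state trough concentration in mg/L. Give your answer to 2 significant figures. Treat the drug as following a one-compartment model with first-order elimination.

k = ln2 / t½ = 0.693147 / 36.6 = 0.01894 h⁻¹
e^(−kτ) = e^(−0.01894 × 90.2) = 0.1812
Accumulation ratio R = 1 / (1 − e^(−kτ)) = 1 / (1 − 0.1812) = 1.221
Steady-state trough = C₀ × R × e^(−kτ) = 12.8 × 1.221 × 0.1812 = 2.832 mg/L

2.8 mg/L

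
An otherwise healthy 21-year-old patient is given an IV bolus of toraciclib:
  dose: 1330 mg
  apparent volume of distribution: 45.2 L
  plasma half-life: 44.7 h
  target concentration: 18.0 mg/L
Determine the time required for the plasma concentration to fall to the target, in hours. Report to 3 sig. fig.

31.7 h

C₀ = Dose / Vd = 1330 / 45.2 = 29.42 mg/L
k = ln2 / t½ = 0.693147 / 44.7 = 0.01551 h⁻¹
t = ln(C₀ / C) / k = ln(29.42 / 18.0) / 0.01551
  = ln(1.634) / 0.01551 = 0.4910 / 0.01551 = 31.66 h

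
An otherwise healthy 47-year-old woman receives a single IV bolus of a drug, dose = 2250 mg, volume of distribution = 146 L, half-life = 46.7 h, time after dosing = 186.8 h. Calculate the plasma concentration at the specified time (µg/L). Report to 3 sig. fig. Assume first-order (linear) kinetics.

963 µg/L

C₀ = Dose / Vd = 2250 / 146 = 15.41 mg/L
k = ln2 / t½ = 0.693147 / 46.7 = 0.01484 h⁻¹
t / t½ = 186.8 / 46.7 = 4 half-lives
C = C₀ × (1/2)^4 = 15.41 × 0.06250 = 0.9631 mg/L
Convert: 0.9631 mg/L × 1000 = 963.1 µg/L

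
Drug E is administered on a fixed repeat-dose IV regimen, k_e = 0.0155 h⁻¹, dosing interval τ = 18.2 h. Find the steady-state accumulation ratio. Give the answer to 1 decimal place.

4.1

e^(−kτ) = e^(−0.01550 × 18.2) = 0.7542
Accumulation ratio R = 1 / (1 − e^(−kτ)) = 1 / (1 − 0.7542) = 4.068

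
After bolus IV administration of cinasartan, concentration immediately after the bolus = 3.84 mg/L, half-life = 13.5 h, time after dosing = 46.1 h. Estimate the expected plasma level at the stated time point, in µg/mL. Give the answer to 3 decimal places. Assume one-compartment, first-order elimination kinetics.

0.360 µg/mL

k = ln2 / t½ = 0.693147 / 13.5 = 0.05134 h⁻¹
C = C₀ · e^(−k·t) = 3.840 × e^(−0.05134 × 46.1)
  = 3.840 × 0.09378 = 0.3601 mg/L
(0.3601 mg/L = 0.3601 µg/mL)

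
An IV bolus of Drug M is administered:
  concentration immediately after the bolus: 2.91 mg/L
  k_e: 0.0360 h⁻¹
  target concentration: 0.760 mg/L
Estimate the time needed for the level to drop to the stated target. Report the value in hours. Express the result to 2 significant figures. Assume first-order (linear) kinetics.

t = ln(C₀ / C) / k = ln(2.910 / 0.760) / 0.03600
  = ln(3.829) / 0.03600 = 1.343 / 0.03600 = 37.31 h

37 h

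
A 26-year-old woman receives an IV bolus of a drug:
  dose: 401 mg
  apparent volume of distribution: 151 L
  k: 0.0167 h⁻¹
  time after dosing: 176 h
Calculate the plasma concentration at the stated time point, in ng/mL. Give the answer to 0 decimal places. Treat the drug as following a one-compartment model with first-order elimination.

C₀ = Dose / Vd = 401.0 / 151 = 2.656 mg/L
C = C₀ · e^(−k·t) = 2.656 × e^(−0.01670 × 176)
  = 2.656 × 0.05291 = 0.1405 mg/L
Convert: 0.1405 mg/L × 1000 = 140.5 ng/mL

141 ng/mL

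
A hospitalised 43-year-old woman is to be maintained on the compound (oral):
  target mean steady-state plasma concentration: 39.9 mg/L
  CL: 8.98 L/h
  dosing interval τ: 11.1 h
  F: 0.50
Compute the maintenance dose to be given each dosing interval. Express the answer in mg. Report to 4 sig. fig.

At steady state, F × (Dose/τ) = Css × CL.
Dose = Css × CL × τ / F = 39.9 × 8.980 × 11.1 / 0.50 = 7954 mg

7954 mg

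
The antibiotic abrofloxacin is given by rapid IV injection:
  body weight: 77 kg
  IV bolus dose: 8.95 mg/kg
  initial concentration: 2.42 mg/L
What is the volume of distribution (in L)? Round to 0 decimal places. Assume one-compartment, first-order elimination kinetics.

Dose = 8.95 × 77 = 689.2 mg
Vd = Dose / C₀ = 689.2 / 2.42 = 284.8 L

285 L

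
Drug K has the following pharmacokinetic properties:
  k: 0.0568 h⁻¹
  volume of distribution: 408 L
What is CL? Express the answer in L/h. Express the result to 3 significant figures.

23.2 L/h

CL = k × Vd = 0.0568 × 408 = 23.17 L/h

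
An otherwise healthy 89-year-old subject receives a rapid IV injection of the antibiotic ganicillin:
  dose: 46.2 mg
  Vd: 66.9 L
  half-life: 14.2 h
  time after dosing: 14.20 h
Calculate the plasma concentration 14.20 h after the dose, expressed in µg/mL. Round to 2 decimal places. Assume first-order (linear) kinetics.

C₀ = Dose / Vd = 46.20 / 66.9 = 0.6906 mg/L
k = ln2 / t½ = 0.693147 / 14.2 = 0.04881 h⁻¹
t / t½ = 14.20 / 14.2 = 1 half-lives
C = C₀ × (1/2)^1 = 0.6906 × 0.5000 = 0.3453 mg/L
(0.3453 mg/L = 0.3453 µg/mL)

0.35 µg/mL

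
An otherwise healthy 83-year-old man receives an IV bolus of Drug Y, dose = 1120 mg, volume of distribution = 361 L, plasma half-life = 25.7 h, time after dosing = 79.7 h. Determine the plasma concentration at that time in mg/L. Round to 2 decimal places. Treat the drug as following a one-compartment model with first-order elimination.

C₀ = Dose / Vd = 1120 / 361 = 3.102 mg/L
k = ln2 / t½ = 0.693147 / 25.7 = 0.02697 h⁻¹
C = C₀ · e^(−k·t) = 3.102 × e^(−0.02697 × 79.7)
  = 3.102 × 0.1165 = 0.3614 mg/L

0.36 mg/L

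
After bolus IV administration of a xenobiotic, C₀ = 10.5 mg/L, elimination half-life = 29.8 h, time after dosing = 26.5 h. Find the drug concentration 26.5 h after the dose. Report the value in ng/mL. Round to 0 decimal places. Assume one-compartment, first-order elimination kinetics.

k = ln2 / t½ = 0.693147 / 29.8 = 0.02326 h⁻¹
C = C₀ · e^(−k·t) = 10.50 × e^(−0.02326 × 26.5)
  = 10.50 × 0.5399 = 5.669 mg/L
Convert: 5.669 mg/L × 1000 = 5669 ng/mL

5669 ng/mL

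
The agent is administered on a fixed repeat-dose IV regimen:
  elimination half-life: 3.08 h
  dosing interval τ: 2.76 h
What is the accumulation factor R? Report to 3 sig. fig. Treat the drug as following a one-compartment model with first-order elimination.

k = ln2 / t½ = 0.693147 / 3.08 = 0.2250 h⁻¹
e^(−kτ) = e^(−0.2250 × 2.76) = 0.5374
Accumulation ratio R = 1 / (1 − e^(−kτ)) = 1 / (1 − 0.5374) = 2.162

2.16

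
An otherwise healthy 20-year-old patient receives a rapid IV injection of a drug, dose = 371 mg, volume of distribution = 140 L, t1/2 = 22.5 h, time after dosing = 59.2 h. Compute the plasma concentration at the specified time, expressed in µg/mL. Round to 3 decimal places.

0.428 µg/mL

C₀ = Dose / Vd = 371.0 / 140 = 2.650 mg/L
k = ln2 / t½ = 0.693147 / 22.5 = 0.03081 h⁻¹
C = C₀ · e^(−k·t) = 2.650 × e^(−0.03081 × 59.2)
  = 2.650 × 0.1614 = 0.4277 mg/L
(0.4277 mg/L = 0.4277 µg/mL)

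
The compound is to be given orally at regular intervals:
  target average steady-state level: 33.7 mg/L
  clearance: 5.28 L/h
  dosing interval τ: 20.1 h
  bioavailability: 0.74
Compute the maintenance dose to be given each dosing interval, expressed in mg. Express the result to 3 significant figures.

At steady state, F × (Dose/τ) = Css × CL.
Dose = Css × CL × τ / F = 33.7 × 5.280 × 20.1 / 0.74 = 4833 mg

4830 mg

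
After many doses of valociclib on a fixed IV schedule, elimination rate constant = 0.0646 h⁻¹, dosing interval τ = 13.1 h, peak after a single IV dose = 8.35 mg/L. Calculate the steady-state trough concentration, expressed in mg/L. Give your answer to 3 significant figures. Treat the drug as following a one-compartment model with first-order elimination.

e^(−kτ) = e^(−0.06460 × 13.1) = 0.4290
Accumulation ratio R = 1 / (1 − e^(−kτ)) = 1 / (1 − 0.4290) = 1.751
Steady-state trough = C₀ × R × e^(−kτ) = 8.35 × 1.751 × 0.4290 = 6.272 mg/L

6.27 mg/L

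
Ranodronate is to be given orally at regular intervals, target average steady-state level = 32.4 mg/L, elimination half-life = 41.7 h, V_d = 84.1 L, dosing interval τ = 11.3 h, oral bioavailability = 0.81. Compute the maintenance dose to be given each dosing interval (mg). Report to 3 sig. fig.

k = ln2 / t½ = 0.693147 / 41.7 = 0.01662 h⁻¹
CL = k × Vd = 0.01662 × 84.1 = 1.398 L/h
At steady state, F × (Dose/τ) = Css × CL.
Dose = Css × CL × τ / F = 32.4 × 1.398 × 11.3 / 0.81 = 631.9 mg

632 mg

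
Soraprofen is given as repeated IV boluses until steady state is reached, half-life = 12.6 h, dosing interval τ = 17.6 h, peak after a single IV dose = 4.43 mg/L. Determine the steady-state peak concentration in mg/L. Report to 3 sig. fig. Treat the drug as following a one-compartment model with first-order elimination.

7.14 mg/L

k = ln2 / t½ = 0.693147 / 12.6 = 0.05501 h⁻¹
e^(−kτ) = e^(−0.05501 × 17.6) = 0.3798
Accumulation ratio R = 1 / (1 − e^(−kτ)) = 1 / (1 − 0.3798) = 1.612
Steady-state peak = C₀ × R = 4.43 × 1.612 = 7.141 mg/L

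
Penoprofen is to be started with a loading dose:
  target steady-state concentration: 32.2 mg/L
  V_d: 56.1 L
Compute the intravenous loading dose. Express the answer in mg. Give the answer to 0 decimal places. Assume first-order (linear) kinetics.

LD = Css × Vd = 32.2 × 56.1 = 1806 mg

1806 mg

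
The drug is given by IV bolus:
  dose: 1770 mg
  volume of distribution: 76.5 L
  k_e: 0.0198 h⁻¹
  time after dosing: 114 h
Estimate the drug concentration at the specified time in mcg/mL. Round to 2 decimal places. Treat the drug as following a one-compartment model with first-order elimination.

C₀ = Dose / Vd = 1770 / 76.5 = 23.14 mg/L
C = C₀ · e^(−k·t) = 23.14 × e^(−0.01980 × 114)
  = 23.14 × 0.1046 = 2.420 mg/L
(2.420 mg/L = 2.420 mcg/mL)

2.42 mcg/mL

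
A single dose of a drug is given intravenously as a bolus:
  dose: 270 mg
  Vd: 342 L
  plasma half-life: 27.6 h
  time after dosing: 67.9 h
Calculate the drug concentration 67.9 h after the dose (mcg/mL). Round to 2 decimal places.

C₀ = Dose / Vd = 270.0 / 342 = 0.7895 mg/L
k = ln2 / t½ = 0.693147 / 27.6 = 0.02511 h⁻¹
C = C₀ · e^(−k·t) = 0.7895 × e^(−0.02511 × 67.9)
  = 0.7895 × 0.1818 = 0.1435 mg/L
(0.1435 mg/L = 0.1435 mcg/mL)

0.14 mcg/mL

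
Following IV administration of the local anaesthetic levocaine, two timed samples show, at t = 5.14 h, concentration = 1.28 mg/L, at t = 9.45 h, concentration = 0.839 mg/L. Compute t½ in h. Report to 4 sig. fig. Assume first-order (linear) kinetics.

7.073 h

k = ln(C₁/C₂) / (t₂ − t₁) = ln(1.28/0.839) / (9.45 − 5.14)
  = 0.4224 / 4.310 = 0.09800 h⁻¹
t½ = ln2 / k = 0.693147 / 0.09800 = 7.073 h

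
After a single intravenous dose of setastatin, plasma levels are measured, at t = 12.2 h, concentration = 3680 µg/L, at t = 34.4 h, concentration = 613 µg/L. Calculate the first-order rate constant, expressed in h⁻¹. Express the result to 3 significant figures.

0.0807 h⁻¹

k = ln(C₁/C₂) / (t₂ − t₁) = ln(3680/613) / (34.4 − 12.2)
  = 1.792 / 22.20 = 0.08072 h⁻¹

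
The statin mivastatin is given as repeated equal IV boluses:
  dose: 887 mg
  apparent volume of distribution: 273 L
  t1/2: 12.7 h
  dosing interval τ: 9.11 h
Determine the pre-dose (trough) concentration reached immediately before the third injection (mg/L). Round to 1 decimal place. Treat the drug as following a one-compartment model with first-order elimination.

3.2 mg/L

C₀ per dose = Dose / Vd = 887 / 273 = 3.249 mg/L
k = ln2 / t½ = 0.693147 / 12.7 = 0.05458 h⁻¹
Fraction remaining after one interval: r = e^(−kτ) = e^(−0.05458 × 9.11) = 0.6082
Before dose 3, 2 doses have been given (aged 1τ, 2τ).
C_trough = C₀ × (r + r²) = 3.249 × (0.6082 + 0.3699) = 3.178 mg/L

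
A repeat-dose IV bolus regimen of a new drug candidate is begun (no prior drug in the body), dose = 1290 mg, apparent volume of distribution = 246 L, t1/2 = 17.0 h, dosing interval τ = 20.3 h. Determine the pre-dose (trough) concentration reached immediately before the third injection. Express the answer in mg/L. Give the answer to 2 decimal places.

3.29 mg/L

C₀ per dose = Dose / Vd = 1290 / 246 = 5.244 mg/L
k = ln2 / t½ = 0.693147 / 17.0 = 0.04077 h⁻¹
Fraction remaining after one interval: r = e^(−kτ) = e^(−0.04077 × 20.3) = 0.4371
Before dose 3, 2 doses have been given (aged 1τ, 2τ).
C_trough = C₀ × (r + r²) = 5.244 × (0.4371 + 0.1911) = 3.294 mg/L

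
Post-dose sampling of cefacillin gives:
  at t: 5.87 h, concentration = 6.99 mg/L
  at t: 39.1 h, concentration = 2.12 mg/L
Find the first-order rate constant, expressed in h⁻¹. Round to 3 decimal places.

k = ln(C₁/C₂) / (t₂ − t₁) = ln(6.99/2.12) / (39.1 − 5.87)
  = 1.193 / 33.23 = 0.03590 h⁻¹

0.036 h⁻¹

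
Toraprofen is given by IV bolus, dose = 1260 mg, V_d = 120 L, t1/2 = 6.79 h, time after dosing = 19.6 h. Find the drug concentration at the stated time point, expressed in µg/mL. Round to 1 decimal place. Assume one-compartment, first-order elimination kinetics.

1.4 µg/mL

C₀ = Dose / Vd = 1260 / 120 = 10.50 mg/L
k = ln2 / t½ = 0.693147 / 6.79 = 0.1021 h⁻¹
C = C₀ · e^(−k·t) = 10.50 × e^(−0.1021 × 19.6)
  = 10.50 × 0.1352 = 1.420 mg/L
(1.420 mg/L = 1.420 µg/mL)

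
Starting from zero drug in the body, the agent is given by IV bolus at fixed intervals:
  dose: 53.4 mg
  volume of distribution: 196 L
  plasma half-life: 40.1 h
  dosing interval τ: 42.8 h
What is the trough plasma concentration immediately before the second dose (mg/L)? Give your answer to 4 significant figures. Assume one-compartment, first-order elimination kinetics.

C₀ per dose = Dose / Vd = 53.4 / 196 = 0.2724 mg/L
k = ln2 / t½ = 0.693147 / 40.1 = 0.01729 h⁻¹
Fraction remaining after one interval: r = e^(−kτ) = e^(−0.01729 × 42.8) = 0.4771
Before dose 2, 1 dose has been given (aged 1τ).
C_trough = C₀ × r = 0.2724 × 0.4771 = 0.1300 mg/L

0.1300 mg/L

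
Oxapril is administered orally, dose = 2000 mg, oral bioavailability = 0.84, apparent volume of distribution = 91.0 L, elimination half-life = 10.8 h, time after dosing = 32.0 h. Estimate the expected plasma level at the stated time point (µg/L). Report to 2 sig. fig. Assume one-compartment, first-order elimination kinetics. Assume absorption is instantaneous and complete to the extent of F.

Amount reaching circulation = F × Dose = 0.84 × 2000 = 1680 mg
C₀ = F·Dose / Vd = 1680 / 91.0 = 18.46 mg/L
k = ln2 / t½ = 0.693147 / 10.8 = 0.06418 h⁻¹
C = C₀ · e^(−k·t) = 18.46 × e^(−0.06418 × 32.0)
  = 18.46 × 0.1283 = 2.368 mg/L
Convert: 2.368 mg/L × 1000 = 2368 µg/L

2400 µg/L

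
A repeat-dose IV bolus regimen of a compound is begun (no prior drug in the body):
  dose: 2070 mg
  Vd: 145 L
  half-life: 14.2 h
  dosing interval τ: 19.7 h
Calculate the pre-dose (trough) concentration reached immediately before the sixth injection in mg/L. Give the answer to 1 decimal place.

C₀ per dose = Dose / Vd = 2070 / 145 = 14.28 mg/L
k = ln2 / t½ = 0.693147 / 14.2 = 0.04881 h⁻¹
Fraction remaining after one interval: r = e^(−kτ) = e^(−0.04881 × 19.7) = 0.3823
Before dose 6, 5 doses have been given (aged 1τ, 2τ, 3τ, 4τ, 5τ).
C_trough = C₀ × (r + r² + … + r^5) = C₀ × r(1−r^5)/(1−r)
        = 14.28 × 0.3823 × (1 − 0.008166) / (1 − 0.3823) = 8.766 mg/L

8.8 mg/L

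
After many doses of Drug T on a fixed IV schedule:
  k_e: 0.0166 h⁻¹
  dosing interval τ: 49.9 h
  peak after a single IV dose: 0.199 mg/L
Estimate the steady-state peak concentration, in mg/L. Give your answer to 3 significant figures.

0.353 mg/L

e^(−kτ) = e^(−0.01660 × 49.9) = 0.4368
Accumulation ratio R = 1 / (1 − e^(−kτ)) = 1 / (1 − 0.4368) = 1.776
Steady-state peak = C₀ × R = 0.199 × 1.776 = 0.3534 mg/L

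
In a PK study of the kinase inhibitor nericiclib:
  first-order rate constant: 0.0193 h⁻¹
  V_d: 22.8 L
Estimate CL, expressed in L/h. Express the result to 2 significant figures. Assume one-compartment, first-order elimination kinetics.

0.44 L/h

CL = k × Vd = 0.0193 × 22.8 = 0.4400 L/h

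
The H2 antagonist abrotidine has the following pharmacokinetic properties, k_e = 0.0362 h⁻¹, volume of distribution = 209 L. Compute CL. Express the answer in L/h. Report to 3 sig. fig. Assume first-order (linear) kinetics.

7.57 L/h

CL = k × Vd = 0.0362 × 209 = 7.566 L/h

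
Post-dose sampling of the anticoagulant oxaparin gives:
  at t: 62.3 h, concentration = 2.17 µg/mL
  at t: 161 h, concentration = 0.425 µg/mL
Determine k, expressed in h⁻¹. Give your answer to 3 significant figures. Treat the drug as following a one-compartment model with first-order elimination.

0.0165 h⁻¹

k = ln(C₁/C₂) / (t₂ − t₁) = ln(2.17/0.425) / (161 − 62.3)
  = 1.630 / 98.70 = 0.01651 h⁻¹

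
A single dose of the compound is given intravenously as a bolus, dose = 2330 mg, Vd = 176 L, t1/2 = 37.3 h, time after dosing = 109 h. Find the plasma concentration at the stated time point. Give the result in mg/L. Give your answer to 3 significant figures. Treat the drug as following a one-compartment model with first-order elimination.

1.75 mg/L

C₀ = Dose / Vd = 2330 / 176 = 13.24 mg/L
k = ln2 / t½ = 0.693147 / 37.3 = 0.01858 h⁻¹
C = C₀ · e^(−k·t) = 13.24 × e^(−0.01858 × 109)
  = 13.24 × 0.1320 = 1.748 mg/L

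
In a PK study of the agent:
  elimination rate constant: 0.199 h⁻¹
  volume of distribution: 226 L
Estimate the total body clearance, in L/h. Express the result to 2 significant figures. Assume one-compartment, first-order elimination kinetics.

CL = k × Vd = 0.199 × 226 = 44.97 L/h

45 L/h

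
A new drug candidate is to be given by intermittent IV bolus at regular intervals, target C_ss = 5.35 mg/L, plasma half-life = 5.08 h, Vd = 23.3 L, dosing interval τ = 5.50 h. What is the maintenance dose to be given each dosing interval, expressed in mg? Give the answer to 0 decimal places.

94 mg

k = ln2 / t½ = 0.693147 / 5.08 = 0.1364 h⁻¹
CL = k × Vd = 0.1364 × 23.3 = 3.178 L/h
At steady state, Dose/τ = Css × CL.
Dose = Css × CL × τ = 5.35 × 3.178 × 5.50 = 93.51 mg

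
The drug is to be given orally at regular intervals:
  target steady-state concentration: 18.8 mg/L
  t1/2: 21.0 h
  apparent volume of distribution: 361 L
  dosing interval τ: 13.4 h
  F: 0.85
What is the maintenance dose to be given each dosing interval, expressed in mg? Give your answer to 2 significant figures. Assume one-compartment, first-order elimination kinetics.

3500 mg

k = ln2 / t½ = 0.693147 / 21.0 = 0.03301 h⁻¹
CL = k × Vd = 0.03301 × 361 = 11.92 L/h
At steady state, F × (Dose/τ) = Css × CL.
Dose = Css × CL × τ / F = 18.8 × 11.92 × 13.4 / 0.85 = 3533 mg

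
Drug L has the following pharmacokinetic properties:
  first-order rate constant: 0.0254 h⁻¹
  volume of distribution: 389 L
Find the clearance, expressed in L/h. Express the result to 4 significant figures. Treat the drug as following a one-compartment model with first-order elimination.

9.881 L/h

CL = k × Vd = 0.0254 × 389 = 9.881 L/h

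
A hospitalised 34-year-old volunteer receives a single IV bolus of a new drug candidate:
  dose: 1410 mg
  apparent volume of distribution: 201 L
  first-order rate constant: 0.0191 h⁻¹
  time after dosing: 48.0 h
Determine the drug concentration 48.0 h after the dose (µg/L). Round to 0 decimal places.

2805 µg/L

C₀ = Dose / Vd = 1410 / 201 = 7.015 mg/L
C = C₀ · e^(−k·t) = 7.015 × e^(−0.01910 × 48.0)
  = 7.015 × 0.3998 = 2.805 mg/L
Convert: 2.805 mg/L × 1000 = 2805 µg/L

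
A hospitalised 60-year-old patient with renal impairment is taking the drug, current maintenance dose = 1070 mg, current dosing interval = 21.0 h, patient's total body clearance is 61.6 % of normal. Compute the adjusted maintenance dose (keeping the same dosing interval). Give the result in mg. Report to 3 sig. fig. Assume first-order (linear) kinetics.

659 mg

To keep the same average steady-state level, dosing rate must scale with clearance.
CL ratio = 61.6 / 100 = 0.6160
New dose (same interval) = 1070 × 0.6160 = 659.1 mg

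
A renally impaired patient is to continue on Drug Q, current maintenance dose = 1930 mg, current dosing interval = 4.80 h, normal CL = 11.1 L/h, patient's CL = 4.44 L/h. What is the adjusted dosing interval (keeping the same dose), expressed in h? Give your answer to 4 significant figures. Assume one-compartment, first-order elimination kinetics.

12.00 h

To keep the same average steady-state level, dosing rate must scale with clearance.
CL ratio = 4.44 / 11.1 = 0.4000
New interval (same dose) = 4.80 / 0.4000 = 12.00 h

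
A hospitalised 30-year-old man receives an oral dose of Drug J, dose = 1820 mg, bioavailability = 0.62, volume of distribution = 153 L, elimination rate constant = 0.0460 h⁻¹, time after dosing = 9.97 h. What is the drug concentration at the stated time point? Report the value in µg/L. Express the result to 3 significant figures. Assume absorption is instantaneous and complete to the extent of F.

Amount reaching circulation = F × Dose = 0.62 × 1820 = 1128 mg
C₀ = F·Dose / Vd = 1128 / 153 = 7.373 mg/L
C = C₀ · e^(−k·t) = 7.373 × e^(−0.04600 × 9.97)
  = 7.373 × 0.6322 = 4.661 mg/L
Convert: 4.661 mg/L × 1000 = 4661 µg/L

4660 µg/L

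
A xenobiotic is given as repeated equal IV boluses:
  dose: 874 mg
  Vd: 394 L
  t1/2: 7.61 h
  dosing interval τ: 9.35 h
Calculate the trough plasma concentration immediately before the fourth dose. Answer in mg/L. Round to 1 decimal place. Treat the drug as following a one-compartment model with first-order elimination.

C₀ per dose = Dose / Vd = 874 / 394 = 2.218 mg/L
k = ln2 / t½ = 0.693147 / 7.61 = 0.09108 h⁻¹
Fraction remaining after one interval: r = e^(−kτ) = e^(−0.09108 × 9.35) = 0.4267
Before dose 4, 3 doses have been given (aged 1τ, 2τ, 3τ).
C_trough = C₀ × (r + r² + … + r^3) = C₀ × r(1−r^3)/(1−r)
        = 2.218 × 0.4267 × (1 − 0.07769) / (1 − 0.4267) = 1.523 mg/L

1.5 mg/L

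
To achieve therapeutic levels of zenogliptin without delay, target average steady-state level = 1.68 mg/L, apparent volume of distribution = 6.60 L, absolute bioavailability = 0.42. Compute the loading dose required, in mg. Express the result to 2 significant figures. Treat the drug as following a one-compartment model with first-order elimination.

26 mg

LD = Css × Vd / F = 1.68 × 6.60 / 0.42 = 26.40 mg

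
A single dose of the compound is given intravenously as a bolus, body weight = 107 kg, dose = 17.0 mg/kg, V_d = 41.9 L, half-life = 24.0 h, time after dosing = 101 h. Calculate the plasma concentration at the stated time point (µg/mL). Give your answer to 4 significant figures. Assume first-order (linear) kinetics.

2.348 µg/mL

Total dose = 17.0 × 107 = 1819 mg
C₀ = Dose / Vd = 1819 / 41.9 = 43.41 mg/L
k = ln2 / t½ = 0.693147 / 24.0 = 0.02888 h⁻¹
C = C₀ · e^(−k·t) = 43.41 × e^(−0.02888 × 101)
  = 43.41 × 0.05410 = 2.348 mg/L
(2.348 mg/L = 2.348 µg/mL)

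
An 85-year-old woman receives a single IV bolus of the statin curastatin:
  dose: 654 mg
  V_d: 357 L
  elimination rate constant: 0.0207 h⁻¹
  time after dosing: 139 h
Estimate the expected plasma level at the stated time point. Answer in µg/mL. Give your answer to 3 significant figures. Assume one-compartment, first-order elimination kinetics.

C₀ = Dose / Vd = 654.0 / 357 = 1.832 mg/L
C = C₀ · e^(−k·t) = 1.832 × e^(−0.02070 × 139)
  = 1.832 × 0.05629 = 0.1031 mg/L
(0.1031 mg/L = 0.1031 µg/mL)

0.103 µg/mL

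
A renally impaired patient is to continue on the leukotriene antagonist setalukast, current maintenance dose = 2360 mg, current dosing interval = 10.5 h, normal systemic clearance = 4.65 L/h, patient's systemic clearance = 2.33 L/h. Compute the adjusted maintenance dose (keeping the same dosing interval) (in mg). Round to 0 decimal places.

1183 mg

To keep the same average steady-state level, dosing rate must scale with clearance.
CL ratio = 2.33 / 4.65 = 0.5011
New dose (same interval) = 2360 × 0.5011 = 1183 mg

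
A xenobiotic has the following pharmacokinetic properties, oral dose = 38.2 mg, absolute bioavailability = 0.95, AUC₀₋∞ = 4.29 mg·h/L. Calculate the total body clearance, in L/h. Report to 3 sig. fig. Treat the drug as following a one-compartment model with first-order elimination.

8.46 L/h

CL = F·Dose / AUC = 0.95 × 38.2 / 4.29 = 8.459 L/h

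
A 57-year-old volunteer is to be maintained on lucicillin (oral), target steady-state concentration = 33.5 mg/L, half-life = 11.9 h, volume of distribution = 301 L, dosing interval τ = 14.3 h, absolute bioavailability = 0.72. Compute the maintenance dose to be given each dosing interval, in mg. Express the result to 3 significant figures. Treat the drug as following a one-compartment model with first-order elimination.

11700 mg

k = ln2 / t½ = 0.693147 / 11.9 = 0.05825 h⁻¹
CL = k × Vd = 0.05825 × 301 = 17.53 L/h
At steady state, F × (Dose/τ) = Css × CL.
Dose = Css × CL × τ / F = 33.5 × 17.53 × 14.3 / 0.72 = 11660 mg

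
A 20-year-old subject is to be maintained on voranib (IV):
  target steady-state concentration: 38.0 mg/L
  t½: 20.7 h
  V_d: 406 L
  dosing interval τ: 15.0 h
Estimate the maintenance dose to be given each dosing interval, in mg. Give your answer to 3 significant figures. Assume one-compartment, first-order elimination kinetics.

7750 mg

k = ln2 / t½ = 0.693147 / 20.7 = 0.03349 h⁻¹
CL = k × Vd = 0.03349 × 406 = 13.60 L/h
At steady state, Dose/τ = Css × CL.
Dose = Css × CL × τ = 38.0 × 13.60 × 15.0 = 7752 mg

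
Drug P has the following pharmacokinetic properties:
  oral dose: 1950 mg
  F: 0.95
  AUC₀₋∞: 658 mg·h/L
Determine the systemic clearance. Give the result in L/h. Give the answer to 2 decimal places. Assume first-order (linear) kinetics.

2.82 L/h

CL = F·Dose / AUC = 0.95 × 1950 / 658 = 2.815 L/h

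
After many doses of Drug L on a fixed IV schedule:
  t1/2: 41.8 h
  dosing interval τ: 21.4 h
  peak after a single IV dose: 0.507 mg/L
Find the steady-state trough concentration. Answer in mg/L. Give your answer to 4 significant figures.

1.190 mg/L

k = ln2 / t½ = 0.693147 / 41.8 = 0.01658 h⁻¹
e^(−kτ) = e^(−0.01658 × 21.4) = 0.7013
Accumulation ratio R = 1 / (1 − e^(−kτ)) = 1 / (1 − 0.7013) = 3.348
Steady-state trough = C₀ × R × e^(−kτ) = 0.507 × 3.348 × 0.7013 = 1.190 mg/L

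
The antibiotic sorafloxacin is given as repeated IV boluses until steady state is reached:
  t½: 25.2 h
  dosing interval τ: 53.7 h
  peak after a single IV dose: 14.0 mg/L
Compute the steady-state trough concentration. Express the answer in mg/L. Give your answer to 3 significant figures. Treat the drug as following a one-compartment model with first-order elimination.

k = ln2 / t½ = 0.693147 / 25.2 = 0.02751 h⁻¹
e^(−kτ) = e^(−0.02751 × 53.7) = 0.2283
Accumulation ratio R = 1 / (1 − e^(−kτ)) = 1 / (1 − 0.2283) = 1.296
Steady-state trough = C₀ × R × e^(−kτ) = 14.0 × 1.296 × 0.2283 = 4.142 mg/L

4.14 mg/L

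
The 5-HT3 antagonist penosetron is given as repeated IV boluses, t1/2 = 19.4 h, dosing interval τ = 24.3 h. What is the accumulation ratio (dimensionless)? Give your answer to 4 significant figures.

k = ln2 / t½ = 0.693147 / 19.4 = 0.03573 h⁻¹
e^(−kτ) = e^(−0.03573 × 24.3) = 0.4197
Accumulation ratio R = 1 / (1 − e^(−kτ)) = 1 / (1 − 0.4197) = 1.723

1.723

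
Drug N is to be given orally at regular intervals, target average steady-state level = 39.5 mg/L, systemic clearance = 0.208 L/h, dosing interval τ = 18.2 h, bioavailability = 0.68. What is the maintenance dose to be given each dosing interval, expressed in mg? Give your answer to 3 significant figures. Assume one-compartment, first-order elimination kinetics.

220 mg

At steady state, F × (Dose/τ) = Css × CL.
Dose = Css × CL × τ / F = 39.5 × 0.2080 × 18.2 / 0.68 = 219.9 mg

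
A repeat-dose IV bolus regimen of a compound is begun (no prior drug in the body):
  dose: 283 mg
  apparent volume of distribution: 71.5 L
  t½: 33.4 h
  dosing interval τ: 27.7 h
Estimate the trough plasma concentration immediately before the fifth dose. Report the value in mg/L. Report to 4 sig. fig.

C₀ per dose = Dose / Vd = 283 / 71.5 = 3.958 mg/L
k = ln2 / t½ = 0.693147 / 33.4 = 0.02075 h⁻¹
Fraction remaining after one interval: r = e^(−kτ) = e^(−0.02075 × 27.7) = 0.5628
Before dose 5, 4 doses have been given (aged 1τ, 2τ, 3τ, 4τ).
C_trough = C₀ × (r + r² + … + r^4) = C₀ × r(1−r^4)/(1−r)
        = 3.958 × 0.5628 × (1 − 0.1003) / (1 − 0.5628) = 4.584 mg/L

4.584 mg/L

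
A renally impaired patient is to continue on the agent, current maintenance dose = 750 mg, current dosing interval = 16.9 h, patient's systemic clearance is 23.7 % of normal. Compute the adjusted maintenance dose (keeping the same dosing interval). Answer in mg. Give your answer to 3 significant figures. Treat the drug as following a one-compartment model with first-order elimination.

To keep the same average steady-state level, dosing rate must scale with clearance.
CL ratio = 23.7 / 100 = 0.2370
New dose (same interval) = 750 × 0.2370 = 177.8 mg

178 mg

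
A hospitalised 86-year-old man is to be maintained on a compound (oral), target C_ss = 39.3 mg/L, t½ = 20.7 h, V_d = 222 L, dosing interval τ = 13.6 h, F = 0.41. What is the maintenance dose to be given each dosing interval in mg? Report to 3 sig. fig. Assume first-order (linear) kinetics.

9690 mg

k = ln2 / t½ = 0.693147 / 20.7 = 0.03349 h⁻¹
CL = k × Vd = 0.03349 × 222 = 7.435 L/h
At steady state, F × (Dose/τ) = Css × CL.
Dose = Css × CL × τ / F = 39.3 × 7.435 × 13.6 / 0.41 = 9692 mg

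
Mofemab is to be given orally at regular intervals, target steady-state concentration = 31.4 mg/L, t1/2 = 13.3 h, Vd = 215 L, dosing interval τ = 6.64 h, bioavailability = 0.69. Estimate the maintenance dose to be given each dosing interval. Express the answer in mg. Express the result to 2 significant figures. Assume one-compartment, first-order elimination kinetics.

3400 mg

k = ln2 / t½ = 0.693147 / 13.3 = 0.05212 h⁻¹
CL = k × Vd = 0.05212 × 215 = 11.21 L/h
At steady state, F × (Dose/τ) = Css × CL.
Dose = Css × CL × τ / F = 31.4 × 11.21 × 6.64 / 0.69 = 3387 mg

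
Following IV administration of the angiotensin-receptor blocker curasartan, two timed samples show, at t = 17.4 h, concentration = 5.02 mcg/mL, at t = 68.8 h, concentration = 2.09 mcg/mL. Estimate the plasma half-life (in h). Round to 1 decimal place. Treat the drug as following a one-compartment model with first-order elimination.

40.7 h

k = ln(C₁/C₂) / (t₂ − t₁) = ln(5.02/2.09) / (68.8 − 17.4)
  = 0.8763 / 51.40 = 0.01705 h⁻¹
t½ = ln2 / k = 0.693147 / 0.01705 = 40.65 h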